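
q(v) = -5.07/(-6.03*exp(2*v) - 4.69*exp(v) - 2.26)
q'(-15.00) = 0.00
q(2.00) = 0.01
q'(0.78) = -0.20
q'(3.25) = -0.00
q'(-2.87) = -0.24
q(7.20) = 0.00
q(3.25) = 0.00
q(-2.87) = 1.99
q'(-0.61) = -0.71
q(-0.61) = 0.77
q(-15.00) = 2.24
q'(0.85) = -0.18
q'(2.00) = -0.03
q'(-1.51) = -0.64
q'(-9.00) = 0.00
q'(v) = -5.07*(12.06*exp(2*v) + 4.69*exp(v))/(-6.03*exp(2*v) - 4.69*exp(v) - 2.26)^2 = (-61.1442*exp(v) - 23.7783)*exp(v)/(6.03*exp(2*v) + 4.69*exp(v) + 2.26)^2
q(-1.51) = 1.41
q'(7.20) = -0.00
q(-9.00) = 2.24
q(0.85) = 0.11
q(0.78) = 0.12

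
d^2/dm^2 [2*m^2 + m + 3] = 4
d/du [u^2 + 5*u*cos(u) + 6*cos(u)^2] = -5*u*sin(u) + 2*u - 6*sin(2*u) + 5*cos(u)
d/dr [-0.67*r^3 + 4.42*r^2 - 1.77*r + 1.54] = -2.01*r^2 + 8.84*r - 1.77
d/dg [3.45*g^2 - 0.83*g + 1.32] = 6.9*g - 0.83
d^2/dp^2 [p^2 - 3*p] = 2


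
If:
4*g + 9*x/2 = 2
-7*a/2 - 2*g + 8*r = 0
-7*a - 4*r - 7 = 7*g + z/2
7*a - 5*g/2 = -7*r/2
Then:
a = -2*z/203 - 4/29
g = -3*z/58 - 21/29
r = -z/58 - 7/29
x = 4*z/87 + 284/261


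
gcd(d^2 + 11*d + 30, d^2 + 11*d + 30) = d^2 + 11*d + 30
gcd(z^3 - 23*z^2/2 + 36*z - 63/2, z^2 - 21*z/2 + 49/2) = z - 7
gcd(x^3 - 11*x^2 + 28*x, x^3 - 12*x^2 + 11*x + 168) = x - 7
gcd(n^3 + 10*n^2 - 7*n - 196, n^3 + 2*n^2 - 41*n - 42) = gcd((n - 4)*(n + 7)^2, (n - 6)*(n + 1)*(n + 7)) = n + 7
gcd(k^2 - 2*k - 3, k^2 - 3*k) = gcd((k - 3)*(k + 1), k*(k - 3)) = k - 3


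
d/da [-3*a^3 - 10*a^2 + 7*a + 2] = -9*a^2 - 20*a + 7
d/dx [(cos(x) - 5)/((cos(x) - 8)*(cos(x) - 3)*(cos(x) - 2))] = 2*(cos(x)^3 - 14*cos(x)^2 + 65*cos(x) - 91)*sin(x)/((cos(x) - 8)^2*(cos(x) - 3)^2*(cos(x) - 2)^2)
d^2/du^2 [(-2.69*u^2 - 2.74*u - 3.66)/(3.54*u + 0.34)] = -85.757512/(44.361864*u^3 + 12.782232*u^2 + 1.227672*u + 0.039304)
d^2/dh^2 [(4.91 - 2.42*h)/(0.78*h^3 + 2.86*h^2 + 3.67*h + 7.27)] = (-8.833968*h^5 + 3.45571200000002*h^4 + 149.517368*h^3 + 489.977436*h^2 + 444.06492*h + 57.22075)/(0.474552*h^9 + 5.220072*h^8 + 25.838748*h^7 + 85.785076*h^6 + 218.882118*h^5 + 418.82685*h^4 + 630.950893*h^3 + 747.234591*h^2 + 581.910429*h + 384.240583)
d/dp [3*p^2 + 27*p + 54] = 6*p + 27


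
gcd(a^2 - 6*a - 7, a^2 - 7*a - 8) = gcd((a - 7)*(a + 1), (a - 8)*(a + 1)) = a + 1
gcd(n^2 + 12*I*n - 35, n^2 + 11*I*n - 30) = n + 5*I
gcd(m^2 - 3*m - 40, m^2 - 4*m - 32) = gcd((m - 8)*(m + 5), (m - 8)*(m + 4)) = m - 8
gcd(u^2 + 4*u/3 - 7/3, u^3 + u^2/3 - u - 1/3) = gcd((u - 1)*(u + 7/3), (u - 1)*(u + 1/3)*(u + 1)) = u - 1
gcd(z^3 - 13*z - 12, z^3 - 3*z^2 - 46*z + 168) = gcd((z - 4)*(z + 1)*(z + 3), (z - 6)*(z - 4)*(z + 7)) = z - 4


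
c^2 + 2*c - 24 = (c - 4)*(c + 6)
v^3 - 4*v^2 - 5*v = v*(v - 5)*(v + 1)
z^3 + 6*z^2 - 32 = (z - 2)*(z + 4)^2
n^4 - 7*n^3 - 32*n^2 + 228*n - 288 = (n - 8)*(n - 3)*(n - 2)*(n + 6)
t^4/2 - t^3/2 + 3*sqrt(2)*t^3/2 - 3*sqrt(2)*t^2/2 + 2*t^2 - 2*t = t*(t/2 + sqrt(2)/2)*(t - 1)*(t + 2*sqrt(2))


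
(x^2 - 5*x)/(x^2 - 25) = x/(x + 5)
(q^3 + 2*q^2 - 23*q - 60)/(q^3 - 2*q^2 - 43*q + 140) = (q^2 + 7*q + 12)/(q^2 + 3*q - 28)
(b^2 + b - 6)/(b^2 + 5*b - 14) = (b + 3)/(b + 7)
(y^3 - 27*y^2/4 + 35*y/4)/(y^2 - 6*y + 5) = y*(4*y - 7)/(4*(y - 1))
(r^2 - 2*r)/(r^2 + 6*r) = (r - 2)/(r + 6)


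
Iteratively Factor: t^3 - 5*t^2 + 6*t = (t - 3)*(t^2 - 2*t) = (t - 3)*(t - 2)*(t)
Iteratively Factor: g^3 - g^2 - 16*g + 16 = (g - 1)*(g^2 - 16) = (g - 4)*(g - 1)*(g + 4)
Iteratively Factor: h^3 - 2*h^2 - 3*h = (h)*(h^2 - 2*h - 3) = h*(h + 1)*(h - 3)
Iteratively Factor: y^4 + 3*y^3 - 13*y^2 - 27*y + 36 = (y - 3)*(y^3 + 6*y^2 + 5*y - 12) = (y - 3)*(y + 4)*(y^2 + 2*y - 3) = (y - 3)*(y + 3)*(y + 4)*(y - 1)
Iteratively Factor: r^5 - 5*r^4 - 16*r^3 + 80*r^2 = (r)*(r^4 - 5*r^3 - 16*r^2 + 80*r) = r*(r - 5)*(r^3 - 16*r) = r*(r - 5)*(r - 4)*(r^2 + 4*r) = r*(r - 5)*(r - 4)*(r + 4)*(r)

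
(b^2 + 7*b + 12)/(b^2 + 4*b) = (b + 3)/b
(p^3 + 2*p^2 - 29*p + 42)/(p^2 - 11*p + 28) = (p^3 + 2*p^2 - 29*p + 42)/(p^2 - 11*p + 28)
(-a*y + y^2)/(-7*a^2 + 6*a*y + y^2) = y/(7*a + y)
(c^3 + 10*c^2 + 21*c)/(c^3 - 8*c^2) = (c^2 + 10*c + 21)/(c*(c - 8))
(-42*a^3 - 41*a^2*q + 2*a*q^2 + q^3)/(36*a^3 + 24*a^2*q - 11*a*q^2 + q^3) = (7*a + q)/(-6*a + q)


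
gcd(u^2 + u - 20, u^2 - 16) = u - 4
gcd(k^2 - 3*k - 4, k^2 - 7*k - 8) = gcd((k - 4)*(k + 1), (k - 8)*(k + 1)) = k + 1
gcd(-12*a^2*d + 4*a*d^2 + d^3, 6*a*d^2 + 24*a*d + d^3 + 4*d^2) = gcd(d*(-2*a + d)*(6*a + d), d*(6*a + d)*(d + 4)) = 6*a*d + d^2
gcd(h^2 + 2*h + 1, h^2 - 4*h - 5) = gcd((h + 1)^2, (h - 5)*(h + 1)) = h + 1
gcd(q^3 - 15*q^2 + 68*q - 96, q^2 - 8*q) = q - 8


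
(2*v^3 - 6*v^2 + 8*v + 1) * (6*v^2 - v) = 12*v^5 - 38*v^4 + 54*v^3 - 2*v^2 - v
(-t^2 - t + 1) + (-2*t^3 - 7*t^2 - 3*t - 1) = -2*t^3 - 8*t^2 - 4*t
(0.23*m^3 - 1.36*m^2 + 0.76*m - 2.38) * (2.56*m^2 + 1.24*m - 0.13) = 0.5888*m^5 - 3.1964*m^4 + 0.2293*m^3 - 4.9736*m^2 - 3.05*m + 0.3094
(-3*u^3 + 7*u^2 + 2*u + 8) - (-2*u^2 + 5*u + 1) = -3*u^3 + 9*u^2 - 3*u + 7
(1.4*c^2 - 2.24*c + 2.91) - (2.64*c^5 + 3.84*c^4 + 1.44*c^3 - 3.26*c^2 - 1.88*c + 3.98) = -2.64*c^5 - 3.84*c^4 - 1.44*c^3 + 4.66*c^2 - 0.36*c - 1.07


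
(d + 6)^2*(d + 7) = d^3 + 19*d^2 + 120*d + 252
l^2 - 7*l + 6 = (l - 6)*(l - 1)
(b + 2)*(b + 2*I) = b^2 + 2*b + 2*I*b + 4*I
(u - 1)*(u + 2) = u^2 + u - 2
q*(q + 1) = q^2 + q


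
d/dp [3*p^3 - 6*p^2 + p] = 9*p^2 - 12*p + 1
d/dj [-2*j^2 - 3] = -4*j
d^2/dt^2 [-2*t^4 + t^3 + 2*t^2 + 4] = -24*t^2 + 6*t + 4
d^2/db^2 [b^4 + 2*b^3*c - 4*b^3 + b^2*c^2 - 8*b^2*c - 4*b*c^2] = 12*b^2 + 12*b*c - 24*b + 2*c^2 - 16*c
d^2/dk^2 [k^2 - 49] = 2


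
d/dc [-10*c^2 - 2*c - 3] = -20*c - 2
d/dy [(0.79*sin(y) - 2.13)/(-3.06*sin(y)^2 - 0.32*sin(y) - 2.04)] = (2.4174*sin(y)^2 - 13.0356*sin(y) - 2.2932)*cos(y)/(9.3636*sin(y)^4 + 1.9584*sin(y)^3 + 12.5872*sin(y)^2 + 1.3056*sin(y) + 4.1616)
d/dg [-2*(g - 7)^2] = 28 - 4*g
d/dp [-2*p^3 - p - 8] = -6*p^2 - 1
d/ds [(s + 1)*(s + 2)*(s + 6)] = 3*s^2 + 18*s + 20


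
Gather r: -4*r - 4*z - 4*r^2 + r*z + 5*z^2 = -4*r^2 + r*(z - 4) + 5*z^2 - 4*z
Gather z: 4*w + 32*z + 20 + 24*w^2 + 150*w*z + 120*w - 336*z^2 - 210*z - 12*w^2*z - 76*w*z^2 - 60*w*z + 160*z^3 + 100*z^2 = 24*w^2 + 124*w + 160*z^3 + z^2*(-76*w - 236) + z*(-12*w^2 + 90*w - 178) + 20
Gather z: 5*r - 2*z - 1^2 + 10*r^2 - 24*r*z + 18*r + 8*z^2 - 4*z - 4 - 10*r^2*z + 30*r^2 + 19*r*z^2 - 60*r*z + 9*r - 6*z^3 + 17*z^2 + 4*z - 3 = 40*r^2 + 32*r - 6*z^3 + z^2*(19*r + 25) + z*(-10*r^2 - 84*r - 2) - 8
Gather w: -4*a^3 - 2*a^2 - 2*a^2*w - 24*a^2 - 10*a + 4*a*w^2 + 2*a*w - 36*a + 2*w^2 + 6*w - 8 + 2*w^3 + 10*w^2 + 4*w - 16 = -4*a^3 - 26*a^2 - 46*a + 2*w^3 + w^2*(4*a + 12) + w*(-2*a^2 + 2*a + 10) - 24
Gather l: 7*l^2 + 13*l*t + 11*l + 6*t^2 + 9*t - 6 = 7*l^2 + l*(13*t + 11) + 6*t^2 + 9*t - 6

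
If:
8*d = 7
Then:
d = 7/8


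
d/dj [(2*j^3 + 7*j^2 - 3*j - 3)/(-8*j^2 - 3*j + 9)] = (-16*j^4 - 12*j^3 + 9*j^2 + 78*j - 36)/(64*j^4 + 48*j^3 - 135*j^2 - 54*j + 81)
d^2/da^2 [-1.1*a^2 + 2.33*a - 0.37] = -2.20000000000000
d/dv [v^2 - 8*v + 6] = 2*v - 8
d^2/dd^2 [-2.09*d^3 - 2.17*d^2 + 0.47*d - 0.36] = -12.54*d - 4.34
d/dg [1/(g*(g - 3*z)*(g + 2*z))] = (-g*(g - 3*z) - g*(g + 2*z) - (g - 3*z)*(g + 2*z))/(g^2*(g - 3*z)^2*(g + 2*z)^2)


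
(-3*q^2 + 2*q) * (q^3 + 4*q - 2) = -3*q^5 + 2*q^4 - 12*q^3 + 14*q^2 - 4*q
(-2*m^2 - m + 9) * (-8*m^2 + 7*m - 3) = 16*m^4 - 6*m^3 - 73*m^2 + 66*m - 27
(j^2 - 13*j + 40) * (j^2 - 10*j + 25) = j^4 - 23*j^3 + 195*j^2 - 725*j + 1000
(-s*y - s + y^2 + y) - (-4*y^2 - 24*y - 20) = -s*y - s + 5*y^2 + 25*y + 20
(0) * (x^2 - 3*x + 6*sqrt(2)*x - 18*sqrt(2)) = 0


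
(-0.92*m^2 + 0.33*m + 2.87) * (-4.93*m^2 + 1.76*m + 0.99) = 4.5356*m^4 - 3.2461*m^3 - 14.4791*m^2 + 5.3779*m + 2.8413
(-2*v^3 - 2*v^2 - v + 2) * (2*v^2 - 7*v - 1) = -4*v^5 + 10*v^4 + 14*v^3 + 13*v^2 - 13*v - 2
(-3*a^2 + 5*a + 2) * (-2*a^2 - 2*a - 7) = 6*a^4 - 4*a^3 + 7*a^2 - 39*a - 14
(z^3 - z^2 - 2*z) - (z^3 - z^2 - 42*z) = 40*z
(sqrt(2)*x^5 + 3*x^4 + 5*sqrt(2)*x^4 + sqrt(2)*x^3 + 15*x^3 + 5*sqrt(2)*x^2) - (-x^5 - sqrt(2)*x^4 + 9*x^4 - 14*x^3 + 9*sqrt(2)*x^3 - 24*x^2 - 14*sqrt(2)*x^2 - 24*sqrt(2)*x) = x^5 + sqrt(2)*x^5 - 6*x^4 + 6*sqrt(2)*x^4 - 8*sqrt(2)*x^3 + 29*x^3 + 24*x^2 + 19*sqrt(2)*x^2 + 24*sqrt(2)*x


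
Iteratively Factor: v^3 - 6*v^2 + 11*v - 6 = (v - 3)*(v^2 - 3*v + 2) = (v - 3)*(v - 2)*(v - 1)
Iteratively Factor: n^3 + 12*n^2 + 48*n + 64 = (n + 4)*(n^2 + 8*n + 16) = (n + 4)^2*(n + 4)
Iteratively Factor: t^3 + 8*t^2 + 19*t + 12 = (t + 3)*(t^2 + 5*t + 4) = (t + 3)*(t + 4)*(t + 1)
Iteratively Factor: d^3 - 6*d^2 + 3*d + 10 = (d - 2)*(d^2 - 4*d - 5) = (d - 2)*(d + 1)*(d - 5)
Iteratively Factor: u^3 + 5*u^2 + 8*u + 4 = (u + 1)*(u^2 + 4*u + 4) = (u + 1)*(u + 2)*(u + 2)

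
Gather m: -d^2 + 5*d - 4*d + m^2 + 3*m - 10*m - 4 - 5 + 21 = -d^2 + d + m^2 - 7*m + 12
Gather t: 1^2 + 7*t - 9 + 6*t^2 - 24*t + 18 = 6*t^2 - 17*t + 10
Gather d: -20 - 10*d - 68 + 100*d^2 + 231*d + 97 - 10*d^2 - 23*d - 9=90*d^2 + 198*d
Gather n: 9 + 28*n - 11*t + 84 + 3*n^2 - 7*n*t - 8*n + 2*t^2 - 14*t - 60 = 3*n^2 + n*(20 - 7*t) + 2*t^2 - 25*t + 33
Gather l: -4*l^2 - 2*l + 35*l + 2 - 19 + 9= -4*l^2 + 33*l - 8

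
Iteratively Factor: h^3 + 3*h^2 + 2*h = (h + 1)*(h^2 + 2*h) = (h + 1)*(h + 2)*(h)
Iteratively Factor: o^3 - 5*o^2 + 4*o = (o - 1)*(o^2 - 4*o) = o*(o - 1)*(o - 4)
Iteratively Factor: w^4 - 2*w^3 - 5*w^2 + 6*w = (w - 1)*(w^3 - w^2 - 6*w) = (w - 1)*(w + 2)*(w^2 - 3*w) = (w - 3)*(w - 1)*(w + 2)*(w)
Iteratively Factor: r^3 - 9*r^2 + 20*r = (r)*(r^2 - 9*r + 20) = r*(r - 5)*(r - 4)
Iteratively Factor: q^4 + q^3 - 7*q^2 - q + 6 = (q + 1)*(q^3 - 7*q + 6) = (q + 1)*(q + 3)*(q^2 - 3*q + 2) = (q - 2)*(q + 1)*(q + 3)*(q - 1)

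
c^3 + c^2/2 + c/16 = c*(c + 1/4)^2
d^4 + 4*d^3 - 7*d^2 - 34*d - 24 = (d - 3)*(d + 1)*(d + 2)*(d + 4)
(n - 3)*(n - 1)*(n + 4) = n^3 - 13*n + 12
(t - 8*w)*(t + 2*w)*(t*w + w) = t^3*w - 6*t^2*w^2 + t^2*w - 16*t*w^3 - 6*t*w^2 - 16*w^3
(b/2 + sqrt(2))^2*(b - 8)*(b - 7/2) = b^4/4 - 23*b^3/8 + sqrt(2)*b^3 - 23*sqrt(2)*b^2/2 + 9*b^2 - 23*b + 28*sqrt(2)*b + 56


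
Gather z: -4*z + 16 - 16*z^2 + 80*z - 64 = -16*z^2 + 76*z - 48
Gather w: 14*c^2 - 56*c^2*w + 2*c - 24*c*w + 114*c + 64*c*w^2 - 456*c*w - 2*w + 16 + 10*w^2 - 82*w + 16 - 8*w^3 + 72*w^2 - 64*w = 14*c^2 + 116*c - 8*w^3 + w^2*(64*c + 82) + w*(-56*c^2 - 480*c - 148) + 32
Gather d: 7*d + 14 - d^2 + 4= -d^2 + 7*d + 18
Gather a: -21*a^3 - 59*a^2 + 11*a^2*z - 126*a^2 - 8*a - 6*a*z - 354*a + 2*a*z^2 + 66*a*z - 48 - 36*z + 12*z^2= -21*a^3 + a^2*(11*z - 185) + a*(2*z^2 + 60*z - 362) + 12*z^2 - 36*z - 48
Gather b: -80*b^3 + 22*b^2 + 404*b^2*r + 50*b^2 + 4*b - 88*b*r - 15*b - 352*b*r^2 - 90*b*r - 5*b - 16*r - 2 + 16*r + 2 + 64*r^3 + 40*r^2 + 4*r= -80*b^3 + b^2*(404*r + 72) + b*(-352*r^2 - 178*r - 16) + 64*r^3 + 40*r^2 + 4*r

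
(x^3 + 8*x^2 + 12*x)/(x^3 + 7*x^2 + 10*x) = (x + 6)/(x + 5)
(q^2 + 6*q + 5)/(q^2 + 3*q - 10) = (q + 1)/(q - 2)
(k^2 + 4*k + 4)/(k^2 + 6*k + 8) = (k + 2)/(k + 4)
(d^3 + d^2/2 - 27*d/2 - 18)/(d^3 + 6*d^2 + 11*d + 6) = (d^2 - 5*d/2 - 6)/(d^2 + 3*d + 2)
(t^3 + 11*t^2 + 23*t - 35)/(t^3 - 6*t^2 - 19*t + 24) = (t^2 + 12*t + 35)/(t^2 - 5*t - 24)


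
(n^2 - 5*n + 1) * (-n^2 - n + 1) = -n^4 + 4*n^3 + 5*n^2 - 6*n + 1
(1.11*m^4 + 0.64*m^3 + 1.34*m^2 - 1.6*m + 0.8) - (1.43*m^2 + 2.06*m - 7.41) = 1.11*m^4 + 0.64*m^3 - 0.0899999999999999*m^2 - 3.66*m + 8.21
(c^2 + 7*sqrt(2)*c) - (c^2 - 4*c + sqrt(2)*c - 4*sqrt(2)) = 4*c + 6*sqrt(2)*c + 4*sqrt(2)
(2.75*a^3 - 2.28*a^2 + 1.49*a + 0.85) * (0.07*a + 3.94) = 0.1925*a^4 + 10.6754*a^3 - 8.8789*a^2 + 5.9301*a + 3.349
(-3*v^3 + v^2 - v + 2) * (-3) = 9*v^3 - 3*v^2 + 3*v - 6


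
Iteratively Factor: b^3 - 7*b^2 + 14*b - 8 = (b - 1)*(b^2 - 6*b + 8) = (b - 2)*(b - 1)*(b - 4)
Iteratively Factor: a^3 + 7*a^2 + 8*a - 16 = (a + 4)*(a^2 + 3*a - 4) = (a - 1)*(a + 4)*(a + 4)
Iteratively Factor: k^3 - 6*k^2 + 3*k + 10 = (k + 1)*(k^2 - 7*k + 10) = (k - 5)*(k + 1)*(k - 2)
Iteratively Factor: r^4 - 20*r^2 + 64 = (r + 4)*(r^3 - 4*r^2 - 4*r + 16) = (r - 2)*(r + 4)*(r^2 - 2*r - 8) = (r - 4)*(r - 2)*(r + 4)*(r + 2)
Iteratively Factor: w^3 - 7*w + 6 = (w - 1)*(w^2 + w - 6) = (w - 1)*(w + 3)*(w - 2)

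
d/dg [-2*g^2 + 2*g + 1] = 2 - 4*g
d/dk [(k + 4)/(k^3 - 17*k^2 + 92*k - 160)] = (k^3 - 17*k^2 + 92*k - (k + 4)*(3*k^2 - 34*k + 92) - 160)/(k^3 - 17*k^2 + 92*k - 160)^2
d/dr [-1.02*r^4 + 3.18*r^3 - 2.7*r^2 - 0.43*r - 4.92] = -4.08*r^3 + 9.54*r^2 - 5.4*r - 0.43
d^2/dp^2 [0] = 0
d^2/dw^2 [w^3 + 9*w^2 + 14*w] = 6*w + 18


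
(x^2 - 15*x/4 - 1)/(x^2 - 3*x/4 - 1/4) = (x - 4)/(x - 1)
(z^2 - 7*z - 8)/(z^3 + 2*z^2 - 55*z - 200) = (z + 1)/(z^2 + 10*z + 25)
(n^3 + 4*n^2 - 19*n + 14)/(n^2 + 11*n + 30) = (n^3 + 4*n^2 - 19*n + 14)/(n^2 + 11*n + 30)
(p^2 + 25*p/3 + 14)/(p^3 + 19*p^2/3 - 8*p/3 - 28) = 1/(p - 2)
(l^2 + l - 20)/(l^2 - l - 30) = (l - 4)/(l - 6)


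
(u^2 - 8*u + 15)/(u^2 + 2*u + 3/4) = 4*(u^2 - 8*u + 15)/(4*u^2 + 8*u + 3)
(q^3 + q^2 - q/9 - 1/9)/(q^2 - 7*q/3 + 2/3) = (3*q^2 + 4*q + 1)/(3*(q - 2))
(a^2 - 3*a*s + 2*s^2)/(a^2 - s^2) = (a - 2*s)/(a + s)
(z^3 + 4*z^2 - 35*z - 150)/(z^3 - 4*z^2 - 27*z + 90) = (z + 5)/(z - 3)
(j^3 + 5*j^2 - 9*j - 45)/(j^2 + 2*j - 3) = (j^2 + 2*j - 15)/(j - 1)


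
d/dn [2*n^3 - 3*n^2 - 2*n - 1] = 6*n^2 - 6*n - 2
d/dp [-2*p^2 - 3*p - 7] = -4*p - 3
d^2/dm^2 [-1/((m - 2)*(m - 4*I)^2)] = 2*(-3*(m - 2)^2 - 2*(m - 2)*(m - 4*I) - (m - 4*I)^2)/((m - 2)^3*(m - 4*I)^4)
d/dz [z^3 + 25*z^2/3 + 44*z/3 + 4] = 3*z^2 + 50*z/3 + 44/3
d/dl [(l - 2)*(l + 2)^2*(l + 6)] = 4*l^3 + 24*l^2 + 16*l - 32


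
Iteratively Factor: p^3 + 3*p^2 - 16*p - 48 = (p + 3)*(p^2 - 16) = (p + 3)*(p + 4)*(p - 4)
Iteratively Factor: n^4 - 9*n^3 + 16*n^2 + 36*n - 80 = (n + 2)*(n^3 - 11*n^2 + 38*n - 40) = (n - 5)*(n + 2)*(n^2 - 6*n + 8) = (n - 5)*(n - 4)*(n + 2)*(n - 2)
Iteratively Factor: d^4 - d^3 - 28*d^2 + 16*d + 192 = (d - 4)*(d^3 + 3*d^2 - 16*d - 48) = (d - 4)^2*(d^2 + 7*d + 12) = (d - 4)^2*(d + 4)*(d + 3)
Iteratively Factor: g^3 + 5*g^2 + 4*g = (g + 4)*(g^2 + g) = g*(g + 4)*(g + 1)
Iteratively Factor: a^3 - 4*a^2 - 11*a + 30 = (a - 2)*(a^2 - 2*a - 15) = (a - 5)*(a - 2)*(a + 3)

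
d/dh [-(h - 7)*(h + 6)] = 1 - 2*h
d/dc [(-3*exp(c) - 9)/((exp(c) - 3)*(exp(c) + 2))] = 3*(exp(2*c) + 6*exp(c) + 3)*exp(c)/(exp(4*c) - 2*exp(3*c) - 11*exp(2*c) + 12*exp(c) + 36)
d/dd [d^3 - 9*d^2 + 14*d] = 3*d^2 - 18*d + 14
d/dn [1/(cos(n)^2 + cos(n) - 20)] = (2*cos(n) + 1)*sin(n)/(cos(n)^2 + cos(n) - 20)^2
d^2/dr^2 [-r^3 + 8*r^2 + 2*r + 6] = 16 - 6*r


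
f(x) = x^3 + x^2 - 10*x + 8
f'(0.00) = -10.00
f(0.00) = 8.00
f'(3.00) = 23.00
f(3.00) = 14.00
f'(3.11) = 25.24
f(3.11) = 16.65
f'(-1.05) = -8.79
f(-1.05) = 18.44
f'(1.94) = 5.17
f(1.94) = -0.34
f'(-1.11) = -8.52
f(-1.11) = 18.96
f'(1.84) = 3.84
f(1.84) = -0.78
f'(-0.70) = -9.93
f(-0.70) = 15.15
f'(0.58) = -7.83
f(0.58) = 2.73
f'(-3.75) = 24.69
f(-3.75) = 6.83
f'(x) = 3*x^2 + 2*x - 10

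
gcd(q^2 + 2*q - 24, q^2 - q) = 1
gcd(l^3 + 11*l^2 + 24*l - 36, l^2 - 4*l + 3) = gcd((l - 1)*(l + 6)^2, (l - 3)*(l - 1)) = l - 1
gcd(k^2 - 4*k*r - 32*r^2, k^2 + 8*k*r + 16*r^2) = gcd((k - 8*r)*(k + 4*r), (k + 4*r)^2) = k + 4*r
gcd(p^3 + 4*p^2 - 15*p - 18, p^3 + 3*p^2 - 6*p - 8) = p + 1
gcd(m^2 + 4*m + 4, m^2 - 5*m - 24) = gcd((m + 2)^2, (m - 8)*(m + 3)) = 1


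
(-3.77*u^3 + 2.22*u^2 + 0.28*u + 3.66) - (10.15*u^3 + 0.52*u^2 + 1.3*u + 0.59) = -13.92*u^3 + 1.7*u^2 - 1.02*u + 3.07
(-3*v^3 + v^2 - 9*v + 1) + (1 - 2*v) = -3*v^3 + v^2 - 11*v + 2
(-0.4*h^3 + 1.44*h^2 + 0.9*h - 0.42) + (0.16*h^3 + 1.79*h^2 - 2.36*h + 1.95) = -0.24*h^3 + 3.23*h^2 - 1.46*h + 1.53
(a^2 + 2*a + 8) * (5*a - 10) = 5*a^3 + 20*a - 80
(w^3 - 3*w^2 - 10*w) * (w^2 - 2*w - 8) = w^5 - 5*w^4 - 12*w^3 + 44*w^2 + 80*w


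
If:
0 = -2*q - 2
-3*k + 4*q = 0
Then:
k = -4/3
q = -1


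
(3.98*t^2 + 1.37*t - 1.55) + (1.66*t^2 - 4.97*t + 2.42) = 5.64*t^2 - 3.6*t + 0.87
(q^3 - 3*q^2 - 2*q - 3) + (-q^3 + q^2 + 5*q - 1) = -2*q^2 + 3*q - 4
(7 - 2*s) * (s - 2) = -2*s^2 + 11*s - 14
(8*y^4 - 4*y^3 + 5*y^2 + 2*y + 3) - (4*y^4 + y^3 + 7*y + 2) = 4*y^4 - 5*y^3 + 5*y^2 - 5*y + 1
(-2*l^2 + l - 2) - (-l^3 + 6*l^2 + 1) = l^3 - 8*l^2 + l - 3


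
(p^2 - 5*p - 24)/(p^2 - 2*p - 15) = (p - 8)/(p - 5)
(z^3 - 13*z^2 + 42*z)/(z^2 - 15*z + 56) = z*(z - 6)/(z - 8)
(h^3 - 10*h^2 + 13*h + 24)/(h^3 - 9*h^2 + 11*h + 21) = (h - 8)/(h - 7)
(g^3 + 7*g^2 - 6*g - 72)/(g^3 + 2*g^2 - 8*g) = (g^2 + 3*g - 18)/(g*(g - 2))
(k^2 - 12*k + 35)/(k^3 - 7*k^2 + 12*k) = (k^2 - 12*k + 35)/(k*(k^2 - 7*k + 12))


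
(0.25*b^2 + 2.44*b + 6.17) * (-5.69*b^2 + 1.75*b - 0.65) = -1.4225*b^4 - 13.4461*b^3 - 30.9998*b^2 + 9.2115*b - 4.0105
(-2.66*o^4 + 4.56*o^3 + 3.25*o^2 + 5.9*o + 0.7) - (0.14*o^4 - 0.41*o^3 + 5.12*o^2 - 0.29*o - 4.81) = -2.8*o^4 + 4.97*o^3 - 1.87*o^2 + 6.19*o + 5.51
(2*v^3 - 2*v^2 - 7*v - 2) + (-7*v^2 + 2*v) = 2*v^3 - 9*v^2 - 5*v - 2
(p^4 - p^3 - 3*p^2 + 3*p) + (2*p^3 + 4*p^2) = p^4 + p^3 + p^2 + 3*p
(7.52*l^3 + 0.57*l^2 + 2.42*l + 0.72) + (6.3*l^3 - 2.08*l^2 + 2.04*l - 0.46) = 13.82*l^3 - 1.51*l^2 + 4.46*l + 0.26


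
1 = 1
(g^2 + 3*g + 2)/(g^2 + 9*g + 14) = (g + 1)/(g + 7)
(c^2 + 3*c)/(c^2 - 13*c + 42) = c*(c + 3)/(c^2 - 13*c + 42)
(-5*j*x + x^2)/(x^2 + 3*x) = (-5*j + x)/(x + 3)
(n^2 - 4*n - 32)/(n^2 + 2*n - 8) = (n - 8)/(n - 2)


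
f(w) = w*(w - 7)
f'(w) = 2*w - 7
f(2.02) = -10.06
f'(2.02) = -2.96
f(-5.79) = 74.05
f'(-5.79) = -18.58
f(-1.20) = 9.84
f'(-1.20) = -9.40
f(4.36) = -11.51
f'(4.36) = 1.72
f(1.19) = -6.91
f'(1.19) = -4.62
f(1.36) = -7.67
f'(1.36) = -4.28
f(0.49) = -3.19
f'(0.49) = -6.02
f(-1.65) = 14.27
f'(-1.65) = -10.30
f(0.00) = 0.00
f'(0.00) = -7.00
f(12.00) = 60.00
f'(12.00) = 17.00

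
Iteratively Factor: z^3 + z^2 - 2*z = (z + 2)*(z^2 - z) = z*(z + 2)*(z - 1)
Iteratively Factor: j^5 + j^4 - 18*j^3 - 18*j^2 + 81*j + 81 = (j - 3)*(j^4 + 4*j^3 - 6*j^2 - 36*j - 27) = (j - 3)*(j + 3)*(j^3 + j^2 - 9*j - 9) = (j - 3)^2*(j + 3)*(j^2 + 4*j + 3) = (j - 3)^2*(j + 3)^2*(j + 1)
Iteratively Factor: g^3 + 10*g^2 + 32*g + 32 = (g + 4)*(g^2 + 6*g + 8) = (g + 2)*(g + 4)*(g + 4)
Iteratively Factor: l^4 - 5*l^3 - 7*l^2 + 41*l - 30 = (l - 5)*(l^3 - 7*l + 6) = (l - 5)*(l + 3)*(l^2 - 3*l + 2) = (l - 5)*(l - 1)*(l + 3)*(l - 2)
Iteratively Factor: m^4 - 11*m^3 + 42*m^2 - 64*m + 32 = (m - 1)*(m^3 - 10*m^2 + 32*m - 32) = (m - 2)*(m - 1)*(m^2 - 8*m + 16) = (m - 4)*(m - 2)*(m - 1)*(m - 4)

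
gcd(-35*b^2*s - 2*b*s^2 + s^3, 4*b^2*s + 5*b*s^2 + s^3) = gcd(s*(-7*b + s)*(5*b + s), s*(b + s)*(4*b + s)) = s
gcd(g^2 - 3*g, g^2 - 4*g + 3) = g - 3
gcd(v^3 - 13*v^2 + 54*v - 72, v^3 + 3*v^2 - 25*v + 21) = v - 3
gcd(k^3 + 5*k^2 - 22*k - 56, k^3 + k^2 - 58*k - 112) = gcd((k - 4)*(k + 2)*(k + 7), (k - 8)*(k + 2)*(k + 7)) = k^2 + 9*k + 14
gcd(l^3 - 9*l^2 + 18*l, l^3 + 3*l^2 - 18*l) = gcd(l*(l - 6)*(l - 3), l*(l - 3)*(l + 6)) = l^2 - 3*l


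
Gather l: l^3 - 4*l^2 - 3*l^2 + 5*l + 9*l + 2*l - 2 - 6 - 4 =l^3 - 7*l^2 + 16*l - 12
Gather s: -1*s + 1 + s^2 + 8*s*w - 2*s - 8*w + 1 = s^2 + s*(8*w - 3) - 8*w + 2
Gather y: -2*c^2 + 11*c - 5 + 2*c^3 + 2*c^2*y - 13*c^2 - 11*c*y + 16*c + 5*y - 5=2*c^3 - 15*c^2 + 27*c + y*(2*c^2 - 11*c + 5) - 10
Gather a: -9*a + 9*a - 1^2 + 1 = 0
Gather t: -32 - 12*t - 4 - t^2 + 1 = -t^2 - 12*t - 35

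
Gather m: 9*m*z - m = m*(9*z - 1)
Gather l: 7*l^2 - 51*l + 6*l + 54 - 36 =7*l^2 - 45*l + 18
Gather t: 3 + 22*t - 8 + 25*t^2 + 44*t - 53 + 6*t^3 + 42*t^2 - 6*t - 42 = 6*t^3 + 67*t^2 + 60*t - 100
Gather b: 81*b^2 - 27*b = 81*b^2 - 27*b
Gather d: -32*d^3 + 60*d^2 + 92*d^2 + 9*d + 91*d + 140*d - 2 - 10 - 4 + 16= -32*d^3 + 152*d^2 + 240*d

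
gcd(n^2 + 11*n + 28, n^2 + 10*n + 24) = n + 4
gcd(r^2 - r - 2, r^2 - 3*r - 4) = r + 1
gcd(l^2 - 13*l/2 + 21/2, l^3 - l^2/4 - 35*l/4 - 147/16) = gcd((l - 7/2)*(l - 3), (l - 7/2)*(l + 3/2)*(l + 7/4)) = l - 7/2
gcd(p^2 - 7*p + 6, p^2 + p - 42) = p - 6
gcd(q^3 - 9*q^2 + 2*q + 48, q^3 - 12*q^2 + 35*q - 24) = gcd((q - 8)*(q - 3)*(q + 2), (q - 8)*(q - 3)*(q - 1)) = q^2 - 11*q + 24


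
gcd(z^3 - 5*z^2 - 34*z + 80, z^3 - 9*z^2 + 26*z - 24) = z - 2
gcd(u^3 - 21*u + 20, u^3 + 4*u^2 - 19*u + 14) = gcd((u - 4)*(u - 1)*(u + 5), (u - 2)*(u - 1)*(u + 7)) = u - 1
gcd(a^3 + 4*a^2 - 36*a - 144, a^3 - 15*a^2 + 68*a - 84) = a - 6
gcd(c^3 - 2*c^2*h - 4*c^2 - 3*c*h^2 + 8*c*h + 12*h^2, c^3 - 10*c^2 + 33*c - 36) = c - 4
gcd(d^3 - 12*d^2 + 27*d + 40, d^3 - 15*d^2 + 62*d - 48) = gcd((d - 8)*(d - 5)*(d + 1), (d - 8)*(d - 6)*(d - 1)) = d - 8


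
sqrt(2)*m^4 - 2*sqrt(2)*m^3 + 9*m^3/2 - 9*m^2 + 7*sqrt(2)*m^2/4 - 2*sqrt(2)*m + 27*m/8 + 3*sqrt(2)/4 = (m - 3/2)*(m - 1/2)*(m + 2*sqrt(2))*(sqrt(2)*m + 1/2)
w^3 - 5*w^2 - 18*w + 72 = (w - 6)*(w - 3)*(w + 4)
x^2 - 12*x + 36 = (x - 6)^2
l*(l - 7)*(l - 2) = l^3 - 9*l^2 + 14*l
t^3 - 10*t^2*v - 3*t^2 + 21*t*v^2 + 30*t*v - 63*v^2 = (t - 3)*(t - 7*v)*(t - 3*v)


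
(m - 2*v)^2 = m^2 - 4*m*v + 4*v^2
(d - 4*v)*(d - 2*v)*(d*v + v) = d^3*v - 6*d^2*v^2 + d^2*v + 8*d*v^3 - 6*d*v^2 + 8*v^3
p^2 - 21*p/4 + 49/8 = (p - 7/2)*(p - 7/4)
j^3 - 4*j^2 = j^2*(j - 4)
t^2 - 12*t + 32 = (t - 8)*(t - 4)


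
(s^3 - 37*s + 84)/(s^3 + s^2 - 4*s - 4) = (s^3 - 37*s + 84)/(s^3 + s^2 - 4*s - 4)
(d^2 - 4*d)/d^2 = (d - 4)/d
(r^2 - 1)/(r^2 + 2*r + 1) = (r - 1)/(r + 1)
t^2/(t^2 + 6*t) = t/(t + 6)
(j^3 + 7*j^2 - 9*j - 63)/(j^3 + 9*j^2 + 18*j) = (j^2 + 4*j - 21)/(j*(j + 6))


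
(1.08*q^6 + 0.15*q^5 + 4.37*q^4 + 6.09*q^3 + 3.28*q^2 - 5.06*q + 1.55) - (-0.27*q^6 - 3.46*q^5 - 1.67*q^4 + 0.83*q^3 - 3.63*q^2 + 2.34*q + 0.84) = 1.35*q^6 + 3.61*q^5 + 6.04*q^4 + 5.26*q^3 + 6.91*q^2 - 7.4*q + 0.71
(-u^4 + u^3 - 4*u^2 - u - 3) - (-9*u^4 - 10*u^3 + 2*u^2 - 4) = 8*u^4 + 11*u^3 - 6*u^2 - u + 1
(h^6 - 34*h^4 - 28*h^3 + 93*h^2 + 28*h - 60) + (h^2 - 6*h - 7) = h^6 - 34*h^4 - 28*h^3 + 94*h^2 + 22*h - 67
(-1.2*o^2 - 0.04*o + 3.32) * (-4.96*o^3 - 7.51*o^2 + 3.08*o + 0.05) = 5.952*o^5 + 9.2104*o^4 - 19.8628*o^3 - 25.1164*o^2 + 10.2236*o + 0.166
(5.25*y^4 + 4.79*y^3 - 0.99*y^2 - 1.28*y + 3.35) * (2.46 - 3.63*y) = -19.0575*y^5 - 4.4727*y^4 + 15.3771*y^3 + 2.211*y^2 - 15.3093*y + 8.241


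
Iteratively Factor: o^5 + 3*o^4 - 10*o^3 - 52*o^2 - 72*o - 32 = (o - 4)*(o^4 + 7*o^3 + 18*o^2 + 20*o + 8) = (o - 4)*(o + 1)*(o^3 + 6*o^2 + 12*o + 8) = (o - 4)*(o + 1)*(o + 2)*(o^2 + 4*o + 4) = (o - 4)*(o + 1)*(o + 2)^2*(o + 2)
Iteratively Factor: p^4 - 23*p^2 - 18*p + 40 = (p + 2)*(p^3 - 2*p^2 - 19*p + 20) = (p - 1)*(p + 2)*(p^2 - p - 20) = (p - 5)*(p - 1)*(p + 2)*(p + 4)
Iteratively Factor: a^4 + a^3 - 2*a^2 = (a)*(a^3 + a^2 - 2*a) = a*(a - 1)*(a^2 + 2*a) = a*(a - 1)*(a + 2)*(a)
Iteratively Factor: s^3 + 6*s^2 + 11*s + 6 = (s + 2)*(s^2 + 4*s + 3) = (s + 1)*(s + 2)*(s + 3)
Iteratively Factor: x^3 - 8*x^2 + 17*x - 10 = (x - 1)*(x^2 - 7*x + 10) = (x - 2)*(x - 1)*(x - 5)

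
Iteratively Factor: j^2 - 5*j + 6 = (j - 2)*(j - 3)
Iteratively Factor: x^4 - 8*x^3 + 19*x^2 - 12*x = (x - 3)*(x^3 - 5*x^2 + 4*x) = (x - 4)*(x - 3)*(x^2 - x) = (x - 4)*(x - 3)*(x - 1)*(x)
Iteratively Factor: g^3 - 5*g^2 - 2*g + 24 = (g - 3)*(g^2 - 2*g - 8) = (g - 4)*(g - 3)*(g + 2)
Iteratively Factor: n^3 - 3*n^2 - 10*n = (n - 5)*(n^2 + 2*n) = (n - 5)*(n + 2)*(n)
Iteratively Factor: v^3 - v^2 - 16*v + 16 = (v - 4)*(v^2 + 3*v - 4) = (v - 4)*(v - 1)*(v + 4)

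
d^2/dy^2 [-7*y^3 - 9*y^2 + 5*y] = -42*y - 18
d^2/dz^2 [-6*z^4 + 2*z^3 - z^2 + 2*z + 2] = -72*z^2 + 12*z - 2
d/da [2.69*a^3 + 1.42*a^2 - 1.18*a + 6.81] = 8.07*a^2 + 2.84*a - 1.18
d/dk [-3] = 0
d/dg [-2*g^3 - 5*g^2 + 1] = 2*g*(-3*g - 5)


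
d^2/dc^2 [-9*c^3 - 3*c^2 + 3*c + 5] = -54*c - 6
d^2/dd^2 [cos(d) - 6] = -cos(d)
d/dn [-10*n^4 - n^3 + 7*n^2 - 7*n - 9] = -40*n^3 - 3*n^2 + 14*n - 7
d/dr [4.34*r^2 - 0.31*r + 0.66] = 8.68*r - 0.31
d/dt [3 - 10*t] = -10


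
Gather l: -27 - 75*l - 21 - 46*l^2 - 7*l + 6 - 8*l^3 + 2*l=-8*l^3 - 46*l^2 - 80*l - 42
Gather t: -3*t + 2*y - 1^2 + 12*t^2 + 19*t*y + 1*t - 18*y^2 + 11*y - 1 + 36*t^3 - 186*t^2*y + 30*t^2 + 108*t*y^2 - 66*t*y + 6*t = 36*t^3 + t^2*(42 - 186*y) + t*(108*y^2 - 47*y + 4) - 18*y^2 + 13*y - 2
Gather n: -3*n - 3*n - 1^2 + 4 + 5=8 - 6*n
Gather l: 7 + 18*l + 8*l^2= 8*l^2 + 18*l + 7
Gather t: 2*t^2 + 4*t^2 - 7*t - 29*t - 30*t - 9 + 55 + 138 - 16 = 6*t^2 - 66*t + 168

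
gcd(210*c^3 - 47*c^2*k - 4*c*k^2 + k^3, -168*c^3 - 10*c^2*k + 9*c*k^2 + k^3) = 7*c + k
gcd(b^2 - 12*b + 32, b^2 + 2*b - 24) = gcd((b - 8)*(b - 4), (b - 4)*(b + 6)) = b - 4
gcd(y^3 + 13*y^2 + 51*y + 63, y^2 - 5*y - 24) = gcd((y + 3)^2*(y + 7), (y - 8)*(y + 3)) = y + 3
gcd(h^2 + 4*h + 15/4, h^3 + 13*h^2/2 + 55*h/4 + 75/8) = h^2 + 4*h + 15/4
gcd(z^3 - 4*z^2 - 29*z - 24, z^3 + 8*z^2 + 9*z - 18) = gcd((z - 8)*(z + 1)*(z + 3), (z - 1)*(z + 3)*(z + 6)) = z + 3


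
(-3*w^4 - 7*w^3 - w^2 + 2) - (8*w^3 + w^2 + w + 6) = -3*w^4 - 15*w^3 - 2*w^2 - w - 4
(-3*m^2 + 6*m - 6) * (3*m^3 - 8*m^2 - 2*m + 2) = -9*m^5 + 42*m^4 - 60*m^3 + 30*m^2 + 24*m - 12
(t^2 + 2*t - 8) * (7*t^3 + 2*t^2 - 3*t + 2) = 7*t^5 + 16*t^4 - 55*t^3 - 20*t^2 + 28*t - 16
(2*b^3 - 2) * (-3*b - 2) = -6*b^4 - 4*b^3 + 6*b + 4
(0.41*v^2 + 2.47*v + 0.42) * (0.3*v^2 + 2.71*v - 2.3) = 0.123*v^4 + 1.8521*v^3 + 5.8767*v^2 - 4.5428*v - 0.966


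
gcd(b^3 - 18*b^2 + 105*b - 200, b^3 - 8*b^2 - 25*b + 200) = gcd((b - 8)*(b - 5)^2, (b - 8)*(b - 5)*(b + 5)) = b^2 - 13*b + 40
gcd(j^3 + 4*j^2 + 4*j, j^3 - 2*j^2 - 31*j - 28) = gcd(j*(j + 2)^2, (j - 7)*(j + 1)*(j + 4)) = 1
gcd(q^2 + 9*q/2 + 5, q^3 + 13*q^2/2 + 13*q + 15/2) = q + 5/2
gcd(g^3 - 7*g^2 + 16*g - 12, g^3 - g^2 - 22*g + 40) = g - 2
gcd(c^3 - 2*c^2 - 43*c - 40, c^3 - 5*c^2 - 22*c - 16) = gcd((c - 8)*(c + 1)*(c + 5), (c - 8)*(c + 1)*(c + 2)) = c^2 - 7*c - 8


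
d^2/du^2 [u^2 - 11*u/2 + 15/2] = 2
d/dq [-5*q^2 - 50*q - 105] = -10*q - 50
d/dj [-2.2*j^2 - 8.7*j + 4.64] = -4.4*j - 8.7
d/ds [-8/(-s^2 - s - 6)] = 8*(-2*s - 1)/(s^2 + s + 6)^2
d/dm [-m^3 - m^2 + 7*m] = -3*m^2 - 2*m + 7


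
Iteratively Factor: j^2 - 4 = (j + 2)*(j - 2)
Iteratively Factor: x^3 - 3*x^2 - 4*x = (x + 1)*(x^2 - 4*x) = x*(x + 1)*(x - 4)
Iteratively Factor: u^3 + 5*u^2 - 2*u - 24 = (u + 4)*(u^2 + u - 6) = (u + 3)*(u + 4)*(u - 2)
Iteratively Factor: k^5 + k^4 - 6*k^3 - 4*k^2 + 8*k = (k + 2)*(k^4 - k^3 - 4*k^2 + 4*k) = (k + 2)^2*(k^3 - 3*k^2 + 2*k) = k*(k + 2)^2*(k^2 - 3*k + 2) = k*(k - 2)*(k + 2)^2*(k - 1)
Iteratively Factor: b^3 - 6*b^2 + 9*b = (b - 3)*(b^2 - 3*b) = (b - 3)^2*(b)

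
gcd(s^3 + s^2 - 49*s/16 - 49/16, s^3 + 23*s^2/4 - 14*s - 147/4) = s + 7/4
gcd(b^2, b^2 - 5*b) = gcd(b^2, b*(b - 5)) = b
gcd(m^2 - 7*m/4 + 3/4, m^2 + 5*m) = 1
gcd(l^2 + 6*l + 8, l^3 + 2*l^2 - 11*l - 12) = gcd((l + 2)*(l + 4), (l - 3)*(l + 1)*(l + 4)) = l + 4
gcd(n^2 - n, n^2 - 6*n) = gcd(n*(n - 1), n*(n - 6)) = n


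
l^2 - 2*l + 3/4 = (l - 3/2)*(l - 1/2)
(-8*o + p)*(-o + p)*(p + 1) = 8*o^2*p + 8*o^2 - 9*o*p^2 - 9*o*p + p^3 + p^2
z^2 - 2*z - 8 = (z - 4)*(z + 2)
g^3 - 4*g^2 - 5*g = g*(g - 5)*(g + 1)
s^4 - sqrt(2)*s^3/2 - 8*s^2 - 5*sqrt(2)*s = s*(s - 5*sqrt(2)/2)*(s + sqrt(2))^2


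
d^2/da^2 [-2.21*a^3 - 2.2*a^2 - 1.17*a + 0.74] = -13.26*a - 4.4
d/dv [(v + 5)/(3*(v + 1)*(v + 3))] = (-v^2 - 10*v - 17)/(3*(v^4 + 8*v^3 + 22*v^2 + 24*v + 9))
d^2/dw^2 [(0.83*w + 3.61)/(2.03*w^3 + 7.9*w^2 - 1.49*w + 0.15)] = (20.522082*w^5 + 258.381648*w^4 + 1034.918722*w^3 + 1283.252778*w^2 - 267.45663*w + 7.844432)/(8.365427*w^9 + 97.66533*w^8 + 361.656477*w^7 + 351.522625*w^6 - 251.018991*w^5 + 77.97864*w^4 - 13.764824*w^3 + 1.532295*w^2 - 0.100575*w + 0.003375)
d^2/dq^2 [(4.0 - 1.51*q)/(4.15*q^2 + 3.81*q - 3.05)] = (-(1.51*q - 4.0)*(8.3*q + 3.81)*(16.6*q + 7.62) + (37.599*q - 21.6938)*(4.15*q^2 + 3.81*q - 3.05))/(4.15*q^2 + 3.81*q - 3.05)^3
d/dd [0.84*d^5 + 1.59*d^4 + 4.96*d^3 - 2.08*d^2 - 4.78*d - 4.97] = 4.2*d^4 + 6.36*d^3 + 14.88*d^2 - 4.16*d - 4.78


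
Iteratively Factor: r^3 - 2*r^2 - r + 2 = (r - 1)*(r^2 - r - 2) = (r - 1)*(r + 1)*(r - 2)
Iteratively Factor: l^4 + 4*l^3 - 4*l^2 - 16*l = (l)*(l^3 + 4*l^2 - 4*l - 16) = l*(l + 4)*(l^2 - 4) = l*(l + 2)*(l + 4)*(l - 2)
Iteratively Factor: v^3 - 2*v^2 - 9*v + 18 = (v - 2)*(v^2 - 9) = (v - 3)*(v - 2)*(v + 3)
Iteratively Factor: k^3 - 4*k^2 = (k)*(k^2 - 4*k) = k^2*(k - 4)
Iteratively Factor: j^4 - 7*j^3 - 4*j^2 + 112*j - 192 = (j - 4)*(j^3 - 3*j^2 - 16*j + 48) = (j - 4)*(j + 4)*(j^2 - 7*j + 12) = (j - 4)^2*(j + 4)*(j - 3)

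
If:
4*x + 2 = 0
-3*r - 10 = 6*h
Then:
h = -r/2 - 5/3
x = -1/2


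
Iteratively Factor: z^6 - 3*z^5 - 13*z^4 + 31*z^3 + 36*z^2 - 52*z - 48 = (z - 2)*(z^5 - z^4 - 15*z^3 + z^2 + 38*z + 24) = (z - 2)^2*(z^4 + z^3 - 13*z^2 - 25*z - 12) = (z - 4)*(z - 2)^2*(z^3 + 5*z^2 + 7*z + 3) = (z - 4)*(z - 2)^2*(z + 1)*(z^2 + 4*z + 3) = (z - 4)*(z - 2)^2*(z + 1)*(z + 3)*(z + 1)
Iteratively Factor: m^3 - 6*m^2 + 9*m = (m - 3)*(m^2 - 3*m) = (m - 3)^2*(m)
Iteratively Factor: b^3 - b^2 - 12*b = (b + 3)*(b^2 - 4*b) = (b - 4)*(b + 3)*(b)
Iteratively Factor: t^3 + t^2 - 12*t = (t + 4)*(t^2 - 3*t) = (t - 3)*(t + 4)*(t)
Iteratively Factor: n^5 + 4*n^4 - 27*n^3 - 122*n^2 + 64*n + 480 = (n - 2)*(n^4 + 6*n^3 - 15*n^2 - 152*n - 240) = (n - 5)*(n - 2)*(n^3 + 11*n^2 + 40*n + 48) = (n - 5)*(n - 2)*(n + 4)*(n^2 + 7*n + 12) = (n - 5)*(n - 2)*(n + 4)^2*(n + 3)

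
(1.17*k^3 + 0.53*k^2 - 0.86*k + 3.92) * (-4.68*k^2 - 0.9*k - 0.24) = -5.4756*k^5 - 3.5334*k^4 + 3.267*k^3 - 17.6988*k^2 - 3.3216*k - 0.9408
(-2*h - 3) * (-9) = 18*h + 27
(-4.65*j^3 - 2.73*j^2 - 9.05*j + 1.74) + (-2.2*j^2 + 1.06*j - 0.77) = -4.65*j^3 - 4.93*j^2 - 7.99*j + 0.97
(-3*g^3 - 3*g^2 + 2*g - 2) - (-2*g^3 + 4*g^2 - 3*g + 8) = -g^3 - 7*g^2 + 5*g - 10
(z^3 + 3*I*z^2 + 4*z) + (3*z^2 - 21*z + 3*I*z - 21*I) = z^3 + 3*z^2 + 3*I*z^2 - 17*z + 3*I*z - 21*I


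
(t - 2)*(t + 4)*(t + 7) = t^3 + 9*t^2 + 6*t - 56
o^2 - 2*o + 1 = (o - 1)^2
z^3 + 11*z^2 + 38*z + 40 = (z + 2)*(z + 4)*(z + 5)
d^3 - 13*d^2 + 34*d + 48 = (d - 8)*(d - 6)*(d + 1)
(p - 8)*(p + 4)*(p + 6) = p^3 + 2*p^2 - 56*p - 192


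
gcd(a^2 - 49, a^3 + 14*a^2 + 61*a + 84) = a + 7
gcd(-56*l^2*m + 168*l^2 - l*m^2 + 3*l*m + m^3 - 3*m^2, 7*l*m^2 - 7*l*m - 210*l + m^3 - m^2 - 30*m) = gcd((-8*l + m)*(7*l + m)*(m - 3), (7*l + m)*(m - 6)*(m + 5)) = 7*l + m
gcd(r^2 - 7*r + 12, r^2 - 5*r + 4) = r - 4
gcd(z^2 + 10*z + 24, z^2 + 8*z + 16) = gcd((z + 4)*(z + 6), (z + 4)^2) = z + 4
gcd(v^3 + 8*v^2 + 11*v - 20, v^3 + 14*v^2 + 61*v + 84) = v + 4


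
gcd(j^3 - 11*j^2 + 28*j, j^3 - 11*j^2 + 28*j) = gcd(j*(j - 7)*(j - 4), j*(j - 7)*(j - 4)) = j^3 - 11*j^2 + 28*j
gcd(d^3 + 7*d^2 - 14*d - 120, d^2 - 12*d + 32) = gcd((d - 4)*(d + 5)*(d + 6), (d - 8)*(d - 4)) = d - 4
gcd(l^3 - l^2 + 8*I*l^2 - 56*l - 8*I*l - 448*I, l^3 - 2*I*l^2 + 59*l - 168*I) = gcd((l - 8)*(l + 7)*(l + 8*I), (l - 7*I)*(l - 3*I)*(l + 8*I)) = l + 8*I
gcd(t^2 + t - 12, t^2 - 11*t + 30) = 1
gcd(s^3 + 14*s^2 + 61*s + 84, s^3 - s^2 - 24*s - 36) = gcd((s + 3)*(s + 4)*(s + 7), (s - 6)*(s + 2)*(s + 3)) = s + 3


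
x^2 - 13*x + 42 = (x - 7)*(x - 6)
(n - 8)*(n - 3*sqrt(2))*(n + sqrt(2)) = n^3 - 8*n^2 - 2*sqrt(2)*n^2 - 6*n + 16*sqrt(2)*n + 48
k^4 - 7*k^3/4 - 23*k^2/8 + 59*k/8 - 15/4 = (k - 3/2)*(k - 5/4)*(k - 1)*(k + 2)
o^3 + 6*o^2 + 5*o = o*(o + 1)*(o + 5)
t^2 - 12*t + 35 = (t - 7)*(t - 5)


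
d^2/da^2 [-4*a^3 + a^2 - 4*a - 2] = 2 - 24*a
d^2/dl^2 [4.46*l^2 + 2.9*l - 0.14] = 8.92000000000000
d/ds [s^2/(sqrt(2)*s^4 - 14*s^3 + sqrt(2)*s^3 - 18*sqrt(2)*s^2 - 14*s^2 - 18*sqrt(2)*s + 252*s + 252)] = s*(-2*sqrt(2)*s^4 - sqrt(2)*s^3 + 14*s^3 - 18*sqrt(2)*s + 252*s + 504)/(2*(s^8 - 14*sqrt(2)*s^7 + 2*s^7 - 28*sqrt(2)*s^6 + 63*s^6 + 124*s^5 + 490*sqrt(2)*s^5 - 3142*s^4 + 1008*sqrt(2)*s^4 - 6408*s^3 - 4032*sqrt(2)*s^3 - 9072*sqrt(2)*s^2 + 28548*s^2 - 4536*sqrt(2)*s + 63504*s + 31752))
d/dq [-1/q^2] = 2/q^3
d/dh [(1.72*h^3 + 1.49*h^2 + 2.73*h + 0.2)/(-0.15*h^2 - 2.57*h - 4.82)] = (-0.258*h^4 - 8.8408*h^3 - 28.291*h^2 - 14.3036*h - 12.6446)/(0.0225*h^4 + 0.771*h^3 + 8.0509*h^2 + 24.7748*h + 23.2324)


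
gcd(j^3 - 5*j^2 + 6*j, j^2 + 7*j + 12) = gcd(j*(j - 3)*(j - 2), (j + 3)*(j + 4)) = 1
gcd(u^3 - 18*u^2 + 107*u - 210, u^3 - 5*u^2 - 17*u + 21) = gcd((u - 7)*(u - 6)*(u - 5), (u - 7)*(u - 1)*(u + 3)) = u - 7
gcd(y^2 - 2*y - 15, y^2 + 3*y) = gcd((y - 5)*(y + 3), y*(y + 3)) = y + 3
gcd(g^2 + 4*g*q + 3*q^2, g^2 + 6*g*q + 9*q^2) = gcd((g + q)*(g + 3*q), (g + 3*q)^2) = g + 3*q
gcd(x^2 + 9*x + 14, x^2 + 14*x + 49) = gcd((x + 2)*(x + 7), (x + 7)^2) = x + 7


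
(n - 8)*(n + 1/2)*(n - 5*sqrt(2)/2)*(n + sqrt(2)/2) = n^4 - 15*n^3/2 - 2*sqrt(2)*n^3 - 13*n^2/2 + 15*sqrt(2)*n^2 + 8*sqrt(2)*n + 75*n/4 + 10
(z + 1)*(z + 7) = z^2 + 8*z + 7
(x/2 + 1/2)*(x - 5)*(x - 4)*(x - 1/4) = x^4/2 - 33*x^3/8 + 13*x^2/2 + 69*x/8 - 5/2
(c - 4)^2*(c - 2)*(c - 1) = c^4 - 11*c^3 + 42*c^2 - 64*c + 32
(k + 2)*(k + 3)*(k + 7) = k^3 + 12*k^2 + 41*k + 42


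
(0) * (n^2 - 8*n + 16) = 0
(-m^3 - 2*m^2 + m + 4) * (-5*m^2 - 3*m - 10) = 5*m^5 + 13*m^4 + 11*m^3 - 3*m^2 - 22*m - 40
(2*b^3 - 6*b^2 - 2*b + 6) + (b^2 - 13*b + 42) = 2*b^3 - 5*b^2 - 15*b + 48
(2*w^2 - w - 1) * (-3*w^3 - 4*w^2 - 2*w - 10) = -6*w^5 - 5*w^4 + 3*w^3 - 14*w^2 + 12*w + 10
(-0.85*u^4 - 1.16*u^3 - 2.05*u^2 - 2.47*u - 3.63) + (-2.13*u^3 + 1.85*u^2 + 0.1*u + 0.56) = -0.85*u^4 - 3.29*u^3 - 0.2*u^2 - 2.37*u - 3.07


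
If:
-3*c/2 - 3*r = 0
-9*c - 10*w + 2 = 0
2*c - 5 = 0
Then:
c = 5/2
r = -5/4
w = -41/20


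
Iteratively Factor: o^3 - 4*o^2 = (o)*(o^2 - 4*o) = o*(o - 4)*(o)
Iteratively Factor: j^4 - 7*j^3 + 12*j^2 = (j - 3)*(j^3 - 4*j^2) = (j - 4)*(j - 3)*(j^2) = j*(j - 4)*(j - 3)*(j)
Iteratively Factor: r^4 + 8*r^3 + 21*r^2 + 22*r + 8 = (r + 1)*(r^3 + 7*r^2 + 14*r + 8) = (r + 1)*(r + 2)*(r^2 + 5*r + 4) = (r + 1)^2*(r + 2)*(r + 4)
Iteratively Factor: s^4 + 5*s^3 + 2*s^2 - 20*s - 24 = (s - 2)*(s^3 + 7*s^2 + 16*s + 12) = (s - 2)*(s + 2)*(s^2 + 5*s + 6) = (s - 2)*(s + 2)^2*(s + 3)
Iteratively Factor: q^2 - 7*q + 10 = (q - 5)*(q - 2)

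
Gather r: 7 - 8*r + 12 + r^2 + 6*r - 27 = r^2 - 2*r - 8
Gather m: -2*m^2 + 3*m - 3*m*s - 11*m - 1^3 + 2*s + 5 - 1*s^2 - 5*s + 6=-2*m^2 + m*(-3*s - 8) - s^2 - 3*s + 10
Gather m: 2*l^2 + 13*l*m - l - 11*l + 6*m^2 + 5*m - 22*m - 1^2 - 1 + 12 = 2*l^2 - 12*l + 6*m^2 + m*(13*l - 17) + 10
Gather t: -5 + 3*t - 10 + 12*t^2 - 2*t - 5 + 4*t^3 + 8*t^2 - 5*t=4*t^3 + 20*t^2 - 4*t - 20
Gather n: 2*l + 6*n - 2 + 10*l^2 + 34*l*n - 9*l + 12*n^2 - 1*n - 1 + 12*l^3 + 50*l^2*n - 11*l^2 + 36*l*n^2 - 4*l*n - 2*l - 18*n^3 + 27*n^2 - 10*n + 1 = 12*l^3 - l^2 - 9*l - 18*n^3 + n^2*(36*l + 39) + n*(50*l^2 + 30*l - 5) - 2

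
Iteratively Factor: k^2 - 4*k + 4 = (k - 2)*(k - 2)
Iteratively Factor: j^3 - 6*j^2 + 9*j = (j - 3)*(j^2 - 3*j) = j*(j - 3)*(j - 3)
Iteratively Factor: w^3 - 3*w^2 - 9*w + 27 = (w - 3)*(w^2 - 9) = (w - 3)*(w + 3)*(w - 3)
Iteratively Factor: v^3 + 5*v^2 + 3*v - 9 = (v - 1)*(v^2 + 6*v + 9) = (v - 1)*(v + 3)*(v + 3)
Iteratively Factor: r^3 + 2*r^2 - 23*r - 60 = (r + 3)*(r^2 - r - 20) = (r - 5)*(r + 3)*(r + 4)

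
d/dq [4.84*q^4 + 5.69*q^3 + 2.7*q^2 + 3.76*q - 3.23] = 19.36*q^3 + 17.07*q^2 + 5.4*q + 3.76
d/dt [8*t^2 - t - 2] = 16*t - 1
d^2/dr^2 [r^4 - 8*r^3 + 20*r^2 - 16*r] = 12*r^2 - 48*r + 40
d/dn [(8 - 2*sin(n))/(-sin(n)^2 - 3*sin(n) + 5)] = 2*(8*sin(n) + cos(n)^2 + 6)*cos(n)/(sin(n)^2 + 3*sin(n) - 5)^2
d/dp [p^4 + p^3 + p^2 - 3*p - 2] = 4*p^3 + 3*p^2 + 2*p - 3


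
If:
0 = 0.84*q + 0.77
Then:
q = -0.92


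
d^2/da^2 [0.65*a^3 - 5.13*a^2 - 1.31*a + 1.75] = 3.9*a - 10.26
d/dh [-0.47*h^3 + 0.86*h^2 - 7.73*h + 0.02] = -1.41*h^2 + 1.72*h - 7.73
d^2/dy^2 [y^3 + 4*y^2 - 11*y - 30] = 6*y + 8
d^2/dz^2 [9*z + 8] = 0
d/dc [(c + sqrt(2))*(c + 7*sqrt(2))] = 2*c + 8*sqrt(2)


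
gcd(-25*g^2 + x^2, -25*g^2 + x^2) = -25*g^2 + x^2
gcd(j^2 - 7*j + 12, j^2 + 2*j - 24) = j - 4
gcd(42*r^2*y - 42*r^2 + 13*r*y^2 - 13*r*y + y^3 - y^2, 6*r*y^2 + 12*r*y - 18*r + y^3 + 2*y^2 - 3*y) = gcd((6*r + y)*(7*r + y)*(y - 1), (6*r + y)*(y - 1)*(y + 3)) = 6*r*y - 6*r + y^2 - y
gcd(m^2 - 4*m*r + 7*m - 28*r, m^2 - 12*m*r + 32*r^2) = -m + 4*r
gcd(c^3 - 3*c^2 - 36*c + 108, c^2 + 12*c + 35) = 1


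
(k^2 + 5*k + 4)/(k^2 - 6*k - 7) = (k + 4)/(k - 7)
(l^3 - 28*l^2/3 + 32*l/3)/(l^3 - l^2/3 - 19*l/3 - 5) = l*(-3*l^2 + 28*l - 32)/(-3*l^3 + l^2 + 19*l + 15)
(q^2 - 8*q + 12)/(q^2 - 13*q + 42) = (q - 2)/(q - 7)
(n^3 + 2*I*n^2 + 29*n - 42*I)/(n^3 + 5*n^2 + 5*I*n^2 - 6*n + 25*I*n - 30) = (n^3 + 2*I*n^2 + 29*n - 42*I)/(n^3 + 5*n^2*(1 + I) + n*(-6 + 25*I) - 30)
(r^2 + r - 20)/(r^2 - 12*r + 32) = (r + 5)/(r - 8)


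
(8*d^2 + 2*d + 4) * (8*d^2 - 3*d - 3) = 64*d^4 - 8*d^3 + 2*d^2 - 18*d - 12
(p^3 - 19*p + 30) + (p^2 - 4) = p^3 + p^2 - 19*p + 26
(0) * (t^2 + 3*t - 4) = 0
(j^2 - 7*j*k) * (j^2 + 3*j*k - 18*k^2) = j^4 - 4*j^3*k - 39*j^2*k^2 + 126*j*k^3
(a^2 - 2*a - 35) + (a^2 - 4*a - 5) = 2*a^2 - 6*a - 40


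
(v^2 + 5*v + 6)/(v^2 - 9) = (v + 2)/(v - 3)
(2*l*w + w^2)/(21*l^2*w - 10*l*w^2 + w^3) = (2*l + w)/(21*l^2 - 10*l*w + w^2)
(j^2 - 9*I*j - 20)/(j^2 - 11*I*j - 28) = (j - 5*I)/(j - 7*I)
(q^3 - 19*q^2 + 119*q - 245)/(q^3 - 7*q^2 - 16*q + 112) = (q^2 - 12*q + 35)/(q^2 - 16)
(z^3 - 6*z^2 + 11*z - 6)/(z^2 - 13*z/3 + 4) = 3*(z^2 - 3*z + 2)/(3*z - 4)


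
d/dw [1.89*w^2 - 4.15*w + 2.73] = 3.78*w - 4.15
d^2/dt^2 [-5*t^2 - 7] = -10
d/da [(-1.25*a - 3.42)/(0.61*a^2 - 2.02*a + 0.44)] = (0.7625*a^2 + 4.1724*a - 7.4584)/(0.3721*a^4 - 2.4644*a^3 + 4.6172*a^2 - 1.7776*a + 0.1936)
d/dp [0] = 0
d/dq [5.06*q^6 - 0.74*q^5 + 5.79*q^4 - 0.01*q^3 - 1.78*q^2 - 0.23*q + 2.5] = 30.36*q^5 - 3.7*q^4 + 23.16*q^3 - 0.03*q^2 - 3.56*q - 0.23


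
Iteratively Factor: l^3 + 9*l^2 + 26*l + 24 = (l + 3)*(l^2 + 6*l + 8) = (l + 3)*(l + 4)*(l + 2)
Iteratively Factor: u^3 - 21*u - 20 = (u + 1)*(u^2 - u - 20) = (u + 1)*(u + 4)*(u - 5)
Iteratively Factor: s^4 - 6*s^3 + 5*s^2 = (s)*(s^3 - 6*s^2 + 5*s) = s*(s - 5)*(s^2 - s) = s*(s - 5)*(s - 1)*(s)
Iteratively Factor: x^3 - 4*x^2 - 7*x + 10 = (x - 5)*(x^2 + x - 2) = (x - 5)*(x + 2)*(x - 1)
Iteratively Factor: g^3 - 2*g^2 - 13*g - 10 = (g - 5)*(g^2 + 3*g + 2) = (g - 5)*(g + 1)*(g + 2)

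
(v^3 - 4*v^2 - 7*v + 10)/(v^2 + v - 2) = v - 5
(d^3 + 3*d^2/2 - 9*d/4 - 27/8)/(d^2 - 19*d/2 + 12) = (d^2 + 3*d + 9/4)/(d - 8)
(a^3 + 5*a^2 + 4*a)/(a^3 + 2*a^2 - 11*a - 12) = a/(a - 3)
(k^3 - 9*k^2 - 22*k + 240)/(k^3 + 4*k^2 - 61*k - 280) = (k - 6)/(k + 7)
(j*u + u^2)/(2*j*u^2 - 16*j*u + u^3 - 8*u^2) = (j + u)/(2*j*u - 16*j + u^2 - 8*u)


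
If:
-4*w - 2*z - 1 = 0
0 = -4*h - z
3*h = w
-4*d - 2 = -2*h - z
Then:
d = -3/8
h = -1/4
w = -3/4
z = 1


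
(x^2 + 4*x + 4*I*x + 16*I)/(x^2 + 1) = (x^2 + 4*x*(1 + I) + 16*I)/(x^2 + 1)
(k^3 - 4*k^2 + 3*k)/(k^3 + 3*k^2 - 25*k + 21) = k/(k + 7)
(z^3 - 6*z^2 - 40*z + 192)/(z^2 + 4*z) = (z^3 - 6*z^2 - 40*z + 192)/(z*(z + 4))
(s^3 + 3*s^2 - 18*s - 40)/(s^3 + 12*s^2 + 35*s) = (s^2 - 2*s - 8)/(s*(s + 7))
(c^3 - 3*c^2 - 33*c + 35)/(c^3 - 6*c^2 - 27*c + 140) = (c - 1)/(c - 4)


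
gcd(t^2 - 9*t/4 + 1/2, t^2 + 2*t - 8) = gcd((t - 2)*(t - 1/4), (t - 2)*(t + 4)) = t - 2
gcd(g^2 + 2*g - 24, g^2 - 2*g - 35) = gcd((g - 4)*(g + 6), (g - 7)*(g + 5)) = 1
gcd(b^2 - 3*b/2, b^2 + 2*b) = b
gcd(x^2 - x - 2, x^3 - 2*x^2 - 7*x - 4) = x + 1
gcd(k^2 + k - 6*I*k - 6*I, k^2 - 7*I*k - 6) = k - 6*I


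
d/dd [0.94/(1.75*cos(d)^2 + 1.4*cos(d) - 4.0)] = (3.29*cos(d) + 1.316)*sin(d)/(1.75*cos(d)^2 + 1.4*cos(d) - 4.0)^2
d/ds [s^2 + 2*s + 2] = 2*s + 2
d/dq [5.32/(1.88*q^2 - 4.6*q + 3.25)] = (24.472 - 20.0032*q)/(1.88*q^2 - 4.6*q + 3.25)^2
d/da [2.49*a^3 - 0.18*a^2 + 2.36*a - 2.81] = 7.47*a^2 - 0.36*a + 2.36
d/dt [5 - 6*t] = -6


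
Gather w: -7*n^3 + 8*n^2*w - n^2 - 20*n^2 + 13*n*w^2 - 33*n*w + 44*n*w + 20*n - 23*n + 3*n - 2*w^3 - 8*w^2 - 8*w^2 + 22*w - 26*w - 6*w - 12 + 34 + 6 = -7*n^3 - 21*n^2 - 2*w^3 + w^2*(13*n - 16) + w*(8*n^2 + 11*n - 10) + 28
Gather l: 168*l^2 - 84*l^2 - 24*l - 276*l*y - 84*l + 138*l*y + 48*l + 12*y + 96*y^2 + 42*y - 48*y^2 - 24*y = 84*l^2 + l*(-138*y - 60) + 48*y^2 + 30*y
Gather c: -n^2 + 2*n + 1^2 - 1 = -n^2 + 2*n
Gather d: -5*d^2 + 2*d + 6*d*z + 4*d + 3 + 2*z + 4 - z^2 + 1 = -5*d^2 + d*(6*z + 6) - z^2 + 2*z + 8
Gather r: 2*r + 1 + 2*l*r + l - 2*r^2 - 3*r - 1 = l - 2*r^2 + r*(2*l - 1)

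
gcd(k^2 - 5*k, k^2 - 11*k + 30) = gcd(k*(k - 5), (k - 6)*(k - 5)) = k - 5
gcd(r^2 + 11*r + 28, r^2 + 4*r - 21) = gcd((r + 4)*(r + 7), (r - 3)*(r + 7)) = r + 7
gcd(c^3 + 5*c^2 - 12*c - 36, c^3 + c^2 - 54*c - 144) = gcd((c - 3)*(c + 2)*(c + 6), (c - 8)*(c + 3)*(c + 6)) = c + 6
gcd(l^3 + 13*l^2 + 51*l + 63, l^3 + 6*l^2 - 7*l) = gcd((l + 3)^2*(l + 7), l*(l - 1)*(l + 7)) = l + 7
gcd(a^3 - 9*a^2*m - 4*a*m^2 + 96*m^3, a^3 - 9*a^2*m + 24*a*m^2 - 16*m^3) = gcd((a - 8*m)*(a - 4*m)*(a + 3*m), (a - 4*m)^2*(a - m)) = a - 4*m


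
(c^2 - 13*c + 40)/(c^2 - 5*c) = (c - 8)/c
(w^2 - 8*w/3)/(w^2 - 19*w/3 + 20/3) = w*(3*w - 8)/(3*w^2 - 19*w + 20)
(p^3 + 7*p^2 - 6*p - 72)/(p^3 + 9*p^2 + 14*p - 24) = (p - 3)/(p - 1)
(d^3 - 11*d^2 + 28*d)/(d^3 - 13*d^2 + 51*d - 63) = d*(d - 4)/(d^2 - 6*d + 9)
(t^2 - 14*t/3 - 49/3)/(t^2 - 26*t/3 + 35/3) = (3*t + 7)/(3*t - 5)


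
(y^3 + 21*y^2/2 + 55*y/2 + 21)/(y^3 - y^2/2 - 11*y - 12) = (y + 7)/(y - 4)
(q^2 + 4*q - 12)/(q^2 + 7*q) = (q^2 + 4*q - 12)/(q*(q + 7))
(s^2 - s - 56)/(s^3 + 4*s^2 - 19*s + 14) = (s - 8)/(s^2 - 3*s + 2)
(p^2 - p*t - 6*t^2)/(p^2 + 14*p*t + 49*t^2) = (p^2 - p*t - 6*t^2)/(p^2 + 14*p*t + 49*t^2)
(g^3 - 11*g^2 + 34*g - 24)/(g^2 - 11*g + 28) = (g^2 - 7*g + 6)/(g - 7)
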